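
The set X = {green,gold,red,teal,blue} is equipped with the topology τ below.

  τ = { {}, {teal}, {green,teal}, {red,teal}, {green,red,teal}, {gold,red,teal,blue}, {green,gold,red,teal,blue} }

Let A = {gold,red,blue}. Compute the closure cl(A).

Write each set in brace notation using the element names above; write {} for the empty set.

{gold,red,blue}

closure: X∖int(X∖A) = X∖{green,teal} = {gold,red,blue}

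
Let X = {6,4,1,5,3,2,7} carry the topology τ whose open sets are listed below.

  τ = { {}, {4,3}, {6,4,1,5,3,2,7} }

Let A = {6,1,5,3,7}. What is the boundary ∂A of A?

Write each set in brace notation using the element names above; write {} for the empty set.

open subsets of A: {}; so int(A) = {}
closure: X∖int(X∖A) = X∖{} = {6,4,1,5,3,2,7}
∂A = {6,4,1,5,3,2,7} minus {} = {6,4,1,5,3,2,7}

{6,4,1,5,3,2,7}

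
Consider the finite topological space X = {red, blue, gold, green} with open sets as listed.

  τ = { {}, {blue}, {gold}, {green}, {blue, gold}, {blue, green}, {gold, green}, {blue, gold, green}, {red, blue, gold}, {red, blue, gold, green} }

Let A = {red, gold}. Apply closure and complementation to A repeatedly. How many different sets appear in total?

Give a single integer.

4

X∖A={blue, green}, int(X∖A)={blue, green}, hence cl(A)={red, gold}
Orbit (k=closure, c=complement):
  1. A     = {red, gold}
  2. cA    = {blue, green}
  3. kcA   = {red, blue, green}
  4. ckcA  = {gold}
(closed under both — stop)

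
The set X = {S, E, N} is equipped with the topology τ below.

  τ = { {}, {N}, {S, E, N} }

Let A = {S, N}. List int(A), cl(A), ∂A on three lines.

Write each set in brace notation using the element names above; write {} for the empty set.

int(A) = {N}
cl(A)  = {S, E, N}
∂A     = {S, E}

interior: largest open inside A is {N} (from {}, {N})
cl via duality: int({E}) = {}, so X∖{} = {S, E, N}
cl∖int = {S, E}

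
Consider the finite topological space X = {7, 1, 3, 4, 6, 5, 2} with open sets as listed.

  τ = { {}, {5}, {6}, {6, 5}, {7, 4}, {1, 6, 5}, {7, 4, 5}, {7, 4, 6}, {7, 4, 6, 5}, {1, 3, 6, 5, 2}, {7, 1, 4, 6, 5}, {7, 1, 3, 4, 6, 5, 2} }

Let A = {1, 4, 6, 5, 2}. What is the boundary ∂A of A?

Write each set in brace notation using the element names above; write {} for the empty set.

interior: largest open inside A is {1, 6, 5} (from {}, {6}, {5}, {6, 5}, {1, 6, 5})
cl via duality: int({7, 3}) = {}, so X∖{} = {7, 1, 3, 4, 6, 5, 2}
cl∖int = {7, 3, 4, 2}

{7, 3, 4, 2}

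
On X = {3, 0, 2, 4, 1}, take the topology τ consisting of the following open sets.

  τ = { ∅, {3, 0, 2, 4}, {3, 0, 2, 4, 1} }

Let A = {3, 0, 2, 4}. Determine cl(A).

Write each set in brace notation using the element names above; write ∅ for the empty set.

{3, 0, 2, 4, 1}

cl via duality: int({1}) = ∅, so X∖∅ = {3, 0, 2, 4, 1}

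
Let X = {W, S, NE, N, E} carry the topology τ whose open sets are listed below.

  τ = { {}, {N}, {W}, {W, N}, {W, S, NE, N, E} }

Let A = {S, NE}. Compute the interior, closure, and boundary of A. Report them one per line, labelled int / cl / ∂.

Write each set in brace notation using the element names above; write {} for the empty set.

U open, U⊆A: {}. int(A) = ⋃ = {}
X∖A={W, N, E}, int(X∖A)={W, N}, hence cl(A)={S, NE, E}
∂A: remove int from cl → {S, NE, E}

int(A) = {}
cl(A)  = {S, NE, E}
∂A     = {S, NE, E}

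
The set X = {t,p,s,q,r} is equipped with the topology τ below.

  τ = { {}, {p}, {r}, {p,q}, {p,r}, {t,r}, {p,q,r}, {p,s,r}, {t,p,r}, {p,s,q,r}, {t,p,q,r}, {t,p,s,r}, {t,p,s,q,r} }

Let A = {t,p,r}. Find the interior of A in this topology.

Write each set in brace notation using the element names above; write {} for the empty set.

open subsets of A: {}, {r}, {p}, {p,r}, {t,r}, {t,p,r}; so int(A) = {t,p,r}

{t,p,r}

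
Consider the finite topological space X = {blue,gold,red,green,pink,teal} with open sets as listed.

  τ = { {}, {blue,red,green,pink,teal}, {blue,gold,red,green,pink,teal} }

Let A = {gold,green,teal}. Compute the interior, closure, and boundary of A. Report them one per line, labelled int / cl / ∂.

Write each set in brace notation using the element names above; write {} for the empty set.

int(A) = {}
cl(A)  = {blue,gold,red,green,pink,teal}
∂A     = {blue,gold,red,green,pink,teal}

open subsets of A: {}; so int(A) = {}
closure: X∖int(X∖A) = X∖{} = {blue,gold,red,green,pink,teal}
∂A = {blue,gold,red,green,pink,teal} minus {} = {blue,gold,red,green,pink,teal}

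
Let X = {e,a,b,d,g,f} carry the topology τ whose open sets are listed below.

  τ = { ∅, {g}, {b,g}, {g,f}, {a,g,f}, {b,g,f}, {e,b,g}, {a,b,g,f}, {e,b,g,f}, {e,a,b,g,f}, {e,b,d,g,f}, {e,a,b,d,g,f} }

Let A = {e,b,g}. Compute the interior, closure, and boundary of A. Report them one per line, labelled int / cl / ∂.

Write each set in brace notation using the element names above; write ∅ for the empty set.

int(A) = {e,b,g}
cl(A)  = {e,a,b,d,g,f}
∂A     = {a,d,f}

open subsets of A: ∅, {g}, {b,g}, {e,b,g}; so int(A) = {e,b,g}
closure: X∖int(X∖A) = X∖∅ = {e,a,b,d,g,f}
∂A = {e,a,b,d,g,f} minus {e,b,g} = {a,d,f}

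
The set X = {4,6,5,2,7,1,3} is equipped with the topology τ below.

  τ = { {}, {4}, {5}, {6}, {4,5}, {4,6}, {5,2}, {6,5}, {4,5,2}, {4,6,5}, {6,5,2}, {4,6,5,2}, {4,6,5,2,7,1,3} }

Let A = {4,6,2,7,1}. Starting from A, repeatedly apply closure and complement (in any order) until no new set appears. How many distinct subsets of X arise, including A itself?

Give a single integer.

8

X∖A={5,3}, int(X∖A)={5}, hence cl(A)={4,6,2,7,1,3}
Orbit (k=closure, c=complement):
  1. A     = {4,6,2,7,1}
  2. kA    = {4,6,2,7,1,3}
  3. cA    = {5,3}
  4. ckA   = {5}
  5. kcA   = {5,2,7,1,3}
  6. ckcA  = {4,6}
  7. kckcA = {4,6,7,1,3}
  8. ckckcA = {5,2}
(closed under both — stop)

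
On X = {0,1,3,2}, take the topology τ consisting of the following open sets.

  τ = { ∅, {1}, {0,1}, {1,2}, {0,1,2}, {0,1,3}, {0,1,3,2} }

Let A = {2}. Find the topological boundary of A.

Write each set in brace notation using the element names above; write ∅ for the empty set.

{2}

open subsets of A: ∅; so int(A) = ∅
closure: X∖int(X∖A) = X∖{0,1,3} = {2}
∂A = {2} minus ∅ = {2}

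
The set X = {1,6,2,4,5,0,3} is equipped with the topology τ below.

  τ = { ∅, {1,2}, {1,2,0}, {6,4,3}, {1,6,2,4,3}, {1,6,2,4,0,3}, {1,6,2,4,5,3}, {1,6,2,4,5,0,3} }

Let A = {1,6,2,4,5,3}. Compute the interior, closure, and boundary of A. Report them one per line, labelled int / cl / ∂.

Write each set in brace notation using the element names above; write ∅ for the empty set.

int(A) = {1,6,2,4,5,3}
cl(A)  = {1,6,2,4,5,0,3}
∂A     = {0}

opens ⊆ A: ∅, {1,2}, {6,4,3}, {1,6,2,4,3}, {1,6,2,4,5,3}; union → int = {1,6,2,4,5,3}
complement {0}; its interior ∅; cl(A) = X∖∅ = {1,6,2,4,5,0,3}
boundary = {1,6,2,4,5,0,3} ∖ {1,6,2,4,5,3} = {0}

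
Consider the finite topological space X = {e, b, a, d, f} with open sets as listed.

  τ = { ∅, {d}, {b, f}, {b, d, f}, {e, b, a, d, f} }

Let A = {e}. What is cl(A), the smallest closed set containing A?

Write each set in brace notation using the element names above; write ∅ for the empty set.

closure: X∖int(X∖A) = X∖{b, d, f} = {e, a}

{e, a}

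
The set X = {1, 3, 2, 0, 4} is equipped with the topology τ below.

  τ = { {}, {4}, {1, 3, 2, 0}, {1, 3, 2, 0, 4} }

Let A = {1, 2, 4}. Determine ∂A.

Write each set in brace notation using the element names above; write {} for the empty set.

interior: largest open inside A is {4} (from {}, {4})
cl via duality: int({3, 0}) = {}, so X∖{} = {1, 3, 2, 0, 4}
cl∖int = {1, 3, 2, 0}

{1, 3, 2, 0}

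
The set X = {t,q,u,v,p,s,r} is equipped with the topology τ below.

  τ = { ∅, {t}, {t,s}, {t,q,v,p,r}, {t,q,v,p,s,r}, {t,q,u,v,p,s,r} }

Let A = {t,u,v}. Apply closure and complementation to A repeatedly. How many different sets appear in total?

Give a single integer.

closure: X∖int(X∖A) = X∖∅ = {t,q,u,v,p,s,r}
Let k=closure and c=complement:
  1. A     = {t,u,v}
  2. kA    = {t,q,u,v,p,s,r}
  3. cA    = {q,p,s,r}
  4. ckA   = ∅
  5. kcA   = {q,u,v,p,s,r}
  6. ckcA  = {t}
— saturated at 6

6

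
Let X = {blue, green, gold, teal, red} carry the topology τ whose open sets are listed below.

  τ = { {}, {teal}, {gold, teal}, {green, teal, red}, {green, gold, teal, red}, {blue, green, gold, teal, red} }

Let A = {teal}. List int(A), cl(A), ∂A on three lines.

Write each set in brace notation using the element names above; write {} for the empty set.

int(A) = {teal}
cl(A)  = {blue, green, gold, teal, red}
∂A     = {blue, green, gold, red}

opens ⊆ A: {}, {teal}; union → int = {teal}
complement {blue, green, gold, red}; its interior {}; cl(A) = X∖{} = {blue, green, gold, teal, red}
boundary = {blue, green, gold, teal, red} ∖ {teal} = {blue, green, gold, red}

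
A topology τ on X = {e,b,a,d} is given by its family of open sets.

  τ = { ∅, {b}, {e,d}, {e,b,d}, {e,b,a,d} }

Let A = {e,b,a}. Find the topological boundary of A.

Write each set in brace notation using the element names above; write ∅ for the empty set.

{e,a,d}

opens ⊆ A: ∅, {b}; union → int = {b}
complement {d}; its interior ∅; cl(A) = X∖∅ = {e,b,a,d}
boundary = {e,b,a,d} ∖ {b} = {e,a,d}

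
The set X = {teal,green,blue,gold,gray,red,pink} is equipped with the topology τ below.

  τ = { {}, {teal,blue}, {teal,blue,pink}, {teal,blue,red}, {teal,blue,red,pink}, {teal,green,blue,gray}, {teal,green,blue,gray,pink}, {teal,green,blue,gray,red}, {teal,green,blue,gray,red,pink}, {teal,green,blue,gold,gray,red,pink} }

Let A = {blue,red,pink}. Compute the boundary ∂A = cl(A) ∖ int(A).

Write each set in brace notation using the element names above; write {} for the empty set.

{teal,green,blue,gold,gray,red,pink}

U open, U⊆A: {}. int(A) = ⋃ = {}
X∖A={teal,green,gold,gray}, int(X∖A)={}, hence cl(A)={teal,green,blue,gold,gray,red,pink}
∂A: remove int from cl → {teal,green,blue,gold,gray,red,pink}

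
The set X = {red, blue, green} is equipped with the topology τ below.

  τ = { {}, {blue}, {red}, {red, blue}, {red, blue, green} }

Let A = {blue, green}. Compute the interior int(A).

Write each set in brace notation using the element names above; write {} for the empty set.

{blue}

opens ⊆ A: {}, {blue}; union → int = {blue}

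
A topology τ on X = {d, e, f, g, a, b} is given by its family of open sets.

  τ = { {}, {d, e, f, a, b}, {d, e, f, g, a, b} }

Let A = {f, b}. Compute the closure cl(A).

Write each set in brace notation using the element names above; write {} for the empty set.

{d, e, f, g, a, b}

cl via duality: int({d, e, g, a}) = {}, so X∖{} = {d, e, f, g, a, b}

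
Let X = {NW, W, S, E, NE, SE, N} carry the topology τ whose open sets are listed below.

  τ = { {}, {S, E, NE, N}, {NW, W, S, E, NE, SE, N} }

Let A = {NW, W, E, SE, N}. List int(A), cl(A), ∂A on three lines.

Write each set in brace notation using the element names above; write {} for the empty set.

interior: largest open inside A is {} (from {})
cl via duality: int({S, NE}) = {}, so X∖{} = {NW, W, S, E, NE, SE, N}
cl∖int = {NW, W, S, E, NE, SE, N}

int(A) = {}
cl(A)  = {NW, W, S, E, NE, SE, N}
∂A     = {NW, W, S, E, NE, SE, N}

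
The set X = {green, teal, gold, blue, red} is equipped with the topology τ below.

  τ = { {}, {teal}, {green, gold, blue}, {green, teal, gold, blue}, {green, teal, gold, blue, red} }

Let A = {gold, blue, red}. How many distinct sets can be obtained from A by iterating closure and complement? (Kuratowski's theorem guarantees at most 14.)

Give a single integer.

8

closure: X∖int(X∖A) = X∖{teal} = {green, gold, blue, red}
Let k=closure and c=complement:
  1. A     = {gold, blue, red}
  2. kA    = {green, gold, blue, red}
  3. cA    = {green, teal}
  4. ckA   = {teal}
  5. kcA   = {green, teal, gold, blue, red}
  6. kckA  = {teal, red}
  7. ckcA  = {}
  8. ckckA = {green, gold, blue}
— saturated at 8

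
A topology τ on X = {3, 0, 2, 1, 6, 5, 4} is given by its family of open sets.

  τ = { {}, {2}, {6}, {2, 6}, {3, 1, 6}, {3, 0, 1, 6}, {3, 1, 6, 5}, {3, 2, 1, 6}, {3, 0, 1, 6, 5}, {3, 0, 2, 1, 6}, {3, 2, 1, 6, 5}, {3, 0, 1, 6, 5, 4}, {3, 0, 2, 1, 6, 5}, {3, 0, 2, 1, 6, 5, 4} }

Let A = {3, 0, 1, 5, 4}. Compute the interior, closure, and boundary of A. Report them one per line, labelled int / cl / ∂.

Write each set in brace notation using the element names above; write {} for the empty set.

int(A) = {}
cl(A)  = {3, 0, 1, 5, 4}
∂A     = {3, 0, 1, 5, 4}

opens ⊆ A: {}; union → int = {}
complement {2, 6}; its interior {2, 6}; cl(A) = X∖{2, 6} = {3, 0, 1, 5, 4}
boundary = {3, 0, 1, 5, 4} ∖ {} = {3, 0, 1, 5, 4}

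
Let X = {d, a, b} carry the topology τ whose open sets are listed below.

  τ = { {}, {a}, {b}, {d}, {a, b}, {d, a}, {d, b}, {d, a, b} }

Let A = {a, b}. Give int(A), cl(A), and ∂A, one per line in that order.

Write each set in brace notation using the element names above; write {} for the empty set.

int(A) = {a, b}
cl(A)  = {a, b}
∂A     = {}

interior: largest open inside A is {a, b} (from {}, {b}, {a}, {a, b})
cl via duality: int({d}) = {d}, so X∖{d} = {a, b}
cl∖int = {}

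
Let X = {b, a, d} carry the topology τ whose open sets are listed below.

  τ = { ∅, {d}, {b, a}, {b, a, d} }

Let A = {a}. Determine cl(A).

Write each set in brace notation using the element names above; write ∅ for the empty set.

closure: X∖int(X∖A) = X∖{d} = {b, a}

{b, a}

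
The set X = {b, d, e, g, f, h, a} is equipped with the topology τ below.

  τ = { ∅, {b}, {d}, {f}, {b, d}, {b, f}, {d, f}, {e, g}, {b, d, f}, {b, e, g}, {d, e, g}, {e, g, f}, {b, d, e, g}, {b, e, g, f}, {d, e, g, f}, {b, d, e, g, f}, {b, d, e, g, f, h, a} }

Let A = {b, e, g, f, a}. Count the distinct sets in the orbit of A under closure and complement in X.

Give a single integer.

X∖A={d, h}, int(X∖A)={d}, hence cl(A)={b, e, g, f, h, a}
Orbit (k=closure, c=complement):
  1. A     = {b, e, g, f, a}
  2. kA    = {b, e, g, f, h, a}
  3. cA    = {d, h}
  4. ckA   = {d}
  5. kcA   = {d, h, a}
  6. ckcA  = {b, e, g, f}
(closed under both — stop)

6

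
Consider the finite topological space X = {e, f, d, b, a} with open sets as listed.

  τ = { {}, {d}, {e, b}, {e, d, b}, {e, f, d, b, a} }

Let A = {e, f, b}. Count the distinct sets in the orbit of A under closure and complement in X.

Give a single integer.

complement {d, a}; its interior {d}; cl(A) = X∖{d} = {e, f, b, a}
With k = closure, c = complement:
  1. A     = {e, f, b}
  2. kA    = {e, f, b, a}
  3. cA    = {d, a}
  4. ckA   = {d}
  5. kcA   = {f, d, a}
  6. ckcA  = {e, b}
k, c of each give nothing new

6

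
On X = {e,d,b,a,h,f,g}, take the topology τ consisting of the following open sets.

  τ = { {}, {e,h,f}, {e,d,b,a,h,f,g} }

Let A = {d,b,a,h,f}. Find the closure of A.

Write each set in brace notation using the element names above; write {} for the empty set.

closure: X∖int(X∖A) = X∖{} = {e,d,b,a,h,f,g}

{e,d,b,a,h,f,g}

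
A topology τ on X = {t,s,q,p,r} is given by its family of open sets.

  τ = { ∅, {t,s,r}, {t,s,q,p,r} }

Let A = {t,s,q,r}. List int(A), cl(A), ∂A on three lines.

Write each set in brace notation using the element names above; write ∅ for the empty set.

int(A) = {t,s,r}
cl(A)  = {t,s,q,p,r}
∂A     = {q,p}

U open, U⊆A: ∅, {t,s,r}. int(A) = ⋃ = {t,s,r}
X∖A={p}, int(X∖A)=∅, hence cl(A)={t,s,q,p,r}
∂A: remove int from cl → {q,p}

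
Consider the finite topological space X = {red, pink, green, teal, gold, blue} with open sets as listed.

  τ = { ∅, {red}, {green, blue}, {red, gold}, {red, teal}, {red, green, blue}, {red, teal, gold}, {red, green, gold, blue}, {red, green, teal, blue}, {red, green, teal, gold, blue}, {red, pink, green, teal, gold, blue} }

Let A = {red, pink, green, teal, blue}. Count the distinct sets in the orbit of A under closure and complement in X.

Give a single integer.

X∖A={gold}, int(X∖A)=∅, hence cl(A)={red, pink, green, teal, gold, blue}
Orbit (k=closure, c=complement):
  1. A     = {red, pink, green, teal, blue}
  2. kA    = {red, pink, green, teal, gold, blue}
  3. cA    = {gold}
  4. ckA   = ∅
  5. kcA   = {pink, gold}
  6. ckcA  = {red, green, teal, blue}
(closed under both — stop)

6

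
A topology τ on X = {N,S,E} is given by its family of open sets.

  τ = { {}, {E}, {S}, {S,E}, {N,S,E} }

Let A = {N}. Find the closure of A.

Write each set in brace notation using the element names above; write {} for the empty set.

closure: X∖int(X∖A) = X∖{S,E} = {N}

{N}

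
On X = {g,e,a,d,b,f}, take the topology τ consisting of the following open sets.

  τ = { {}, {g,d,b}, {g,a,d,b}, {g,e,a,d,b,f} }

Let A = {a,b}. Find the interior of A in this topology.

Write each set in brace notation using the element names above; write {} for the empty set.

{}

opens ⊆ A: {}; union → int = {}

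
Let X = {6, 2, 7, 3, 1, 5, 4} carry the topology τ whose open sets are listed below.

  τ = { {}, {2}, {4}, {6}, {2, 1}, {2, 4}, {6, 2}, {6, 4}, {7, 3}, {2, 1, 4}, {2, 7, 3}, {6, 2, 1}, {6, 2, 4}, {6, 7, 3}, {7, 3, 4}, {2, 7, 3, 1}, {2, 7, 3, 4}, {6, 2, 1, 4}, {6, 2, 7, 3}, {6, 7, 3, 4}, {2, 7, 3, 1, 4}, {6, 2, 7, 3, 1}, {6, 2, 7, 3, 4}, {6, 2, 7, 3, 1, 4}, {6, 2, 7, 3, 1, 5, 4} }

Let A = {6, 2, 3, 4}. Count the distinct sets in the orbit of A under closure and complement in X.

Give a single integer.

closure: X∖int(X∖A) = X∖{} = {6, 2, 7, 3, 1, 5, 4}
Let k=closure and c=complement:
  1. A     = {6, 2, 3, 4}
  2. kA    = {6, 2, 7, 3, 1, 5, 4}
  3. cA    = {7, 1, 5}
  4. ckA   = {}
  5. kcA   = {7, 3, 1, 5}
  6. ckcA  = {6, 2, 4}
  7. kckcA = {6, 2, 1, 5, 4}
  8. ckckcA = {7, 3}
  9. kckckcA = {7, 3, 5}
  10. ckckckcA = {6, 2, 1, 4}
— saturated at 10

10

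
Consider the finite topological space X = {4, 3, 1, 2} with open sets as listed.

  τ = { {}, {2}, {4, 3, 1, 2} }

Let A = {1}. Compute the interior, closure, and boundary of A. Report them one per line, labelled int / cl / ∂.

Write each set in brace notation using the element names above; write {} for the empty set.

int(A) = {}
cl(A)  = {4, 3, 1}
∂A     = {4, 3, 1}

opens ⊆ A: {}; union → int = {}
complement {4, 3, 2}; its interior {2}; cl(A) = X∖{2} = {4, 3, 1}
boundary = {4, 3, 1} ∖ {} = {4, 3, 1}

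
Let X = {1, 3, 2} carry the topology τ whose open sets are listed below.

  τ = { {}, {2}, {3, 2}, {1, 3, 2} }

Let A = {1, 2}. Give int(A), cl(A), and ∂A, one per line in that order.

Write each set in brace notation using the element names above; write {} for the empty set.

open subsets of A: {}, {2}; so int(A) = {2}
closure: X∖int(X∖A) = X∖{} = {1, 3, 2}
∂A = {1, 3, 2} minus {2} = {1, 3}

int(A) = {2}
cl(A)  = {1, 3, 2}
∂A     = {1, 3}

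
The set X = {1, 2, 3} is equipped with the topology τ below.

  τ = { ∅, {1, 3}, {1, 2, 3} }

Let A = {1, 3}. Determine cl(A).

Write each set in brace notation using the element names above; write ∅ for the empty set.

{1, 2, 3}

closure: X∖int(X∖A) = X∖∅ = {1, 2, 3}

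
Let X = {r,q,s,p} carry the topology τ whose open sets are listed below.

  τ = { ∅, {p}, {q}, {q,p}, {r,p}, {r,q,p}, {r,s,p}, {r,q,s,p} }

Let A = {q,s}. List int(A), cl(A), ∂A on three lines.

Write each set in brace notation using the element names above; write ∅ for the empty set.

int(A) = {q}
cl(A)  = {q,s}
∂A     = {s}

open subsets of A: ∅, {q}; so int(A) = {q}
closure: X∖int(X∖A) = X∖{r,p} = {q,s}
∂A = {q,s} minus {q} = {s}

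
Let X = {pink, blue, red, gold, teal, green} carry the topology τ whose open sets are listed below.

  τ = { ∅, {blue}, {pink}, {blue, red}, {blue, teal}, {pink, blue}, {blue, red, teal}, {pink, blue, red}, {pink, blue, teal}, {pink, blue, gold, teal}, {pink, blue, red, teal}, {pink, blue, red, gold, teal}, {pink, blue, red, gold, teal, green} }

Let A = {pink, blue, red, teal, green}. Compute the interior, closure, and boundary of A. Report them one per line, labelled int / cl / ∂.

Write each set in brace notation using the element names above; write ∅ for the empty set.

int(A) = {pink, blue, red, teal}
cl(A)  = {pink, blue, red, gold, teal, green}
∂A     = {gold, green}

opens ⊆ A: ∅, {pink}, {blue}, {blue, teal}, {pink, blue}, {blue, red}, {blue, red, teal}, {pink, blue, teal}, {pink, blue, red}, {pink, blue, red, teal}; union → int = {pink, blue, red, teal}
complement {gold}; its interior ∅; cl(A) = X∖∅ = {pink, blue, red, gold, teal, green}
boundary = {pink, blue, red, gold, teal, green} ∖ {pink, blue, red, teal} = {gold, green}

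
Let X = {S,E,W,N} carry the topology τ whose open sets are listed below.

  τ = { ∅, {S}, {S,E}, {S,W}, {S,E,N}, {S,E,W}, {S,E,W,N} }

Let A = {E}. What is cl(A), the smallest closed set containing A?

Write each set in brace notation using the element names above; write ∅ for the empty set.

complement {S,W,N}; its interior {S,W}; cl(A) = X∖{S,W} = {E,N}

{E,N}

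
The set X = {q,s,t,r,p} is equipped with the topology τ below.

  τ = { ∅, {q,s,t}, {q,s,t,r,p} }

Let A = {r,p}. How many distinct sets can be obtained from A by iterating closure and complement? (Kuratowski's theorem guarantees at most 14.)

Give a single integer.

cl via duality: int({q,s,t}) = {q,s,t}, so X∖{q,s,t} = {r,p}
Write k for closure, c for complement:
  1. A     = {r,p}
  2. cA    = {q,s,t}
  3. kcA   = {q,s,t,r,p}
  4. ckcA  = ∅
applying k or c yields no new set

4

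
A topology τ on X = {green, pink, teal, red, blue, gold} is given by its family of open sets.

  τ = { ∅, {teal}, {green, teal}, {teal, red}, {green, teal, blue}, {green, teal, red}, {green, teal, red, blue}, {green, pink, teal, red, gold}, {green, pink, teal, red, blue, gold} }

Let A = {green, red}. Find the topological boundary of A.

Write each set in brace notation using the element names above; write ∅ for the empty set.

open subsets of A: ∅; so int(A) = ∅
closure: X∖int(X∖A) = X∖{teal} = {green, pink, red, blue, gold}
∂A = {green, pink, red, blue, gold} minus ∅ = {green, pink, red, blue, gold}

{green, pink, red, blue, gold}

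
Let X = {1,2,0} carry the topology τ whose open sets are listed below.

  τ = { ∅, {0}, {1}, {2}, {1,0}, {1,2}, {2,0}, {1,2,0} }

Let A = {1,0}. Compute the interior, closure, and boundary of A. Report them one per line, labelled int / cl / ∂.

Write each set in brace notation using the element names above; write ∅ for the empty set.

int(A) = {1,0}
cl(A)  = {1,0}
∂A     = ∅

opens ⊆ A: ∅, {0}, {1}, {1,0}; union → int = {1,0}
complement {2}; its interior {2}; cl(A) = X∖{2} = {1,0}
boundary = {1,0} ∖ {1,0} = ∅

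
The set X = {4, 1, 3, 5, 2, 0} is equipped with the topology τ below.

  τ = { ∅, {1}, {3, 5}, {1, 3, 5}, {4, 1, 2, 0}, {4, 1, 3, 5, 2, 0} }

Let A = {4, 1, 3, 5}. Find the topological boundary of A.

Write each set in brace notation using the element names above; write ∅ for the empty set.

{4, 2, 0}

opens ⊆ A: ∅, {1}, {3, 5}, {1, 3, 5}; union → int = {1, 3, 5}
complement {2, 0}; its interior ∅; cl(A) = X∖∅ = {4, 1, 3, 5, 2, 0}
boundary = {4, 1, 3, 5, 2, 0} ∖ {1, 3, 5} = {4, 2, 0}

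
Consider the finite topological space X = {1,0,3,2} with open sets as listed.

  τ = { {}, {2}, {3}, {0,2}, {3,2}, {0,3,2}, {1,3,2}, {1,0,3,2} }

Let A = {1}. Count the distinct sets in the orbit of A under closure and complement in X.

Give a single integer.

complement {0,3,2}; its interior {0,3,2}; cl(A) = X∖{0,3,2} = {1}
With k = closure, c = complement:
  1. A     = {1}
  2. cA    = {0,3,2}
  3. kcA   = {1,0,3,2}
  4. ckcA  = {}
k, c of each give nothing new

4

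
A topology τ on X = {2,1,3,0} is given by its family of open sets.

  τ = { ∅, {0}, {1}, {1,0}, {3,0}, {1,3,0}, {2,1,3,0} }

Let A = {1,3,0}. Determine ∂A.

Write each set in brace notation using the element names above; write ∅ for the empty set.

open subsets of A: ∅, {0}, {1}, {3,0}, {1,0}, {1,3,0}; so int(A) = {1,3,0}
closure: X∖int(X∖A) = X∖∅ = {2,1,3,0}
∂A = {2,1,3,0} minus {1,3,0} = {2}

{2}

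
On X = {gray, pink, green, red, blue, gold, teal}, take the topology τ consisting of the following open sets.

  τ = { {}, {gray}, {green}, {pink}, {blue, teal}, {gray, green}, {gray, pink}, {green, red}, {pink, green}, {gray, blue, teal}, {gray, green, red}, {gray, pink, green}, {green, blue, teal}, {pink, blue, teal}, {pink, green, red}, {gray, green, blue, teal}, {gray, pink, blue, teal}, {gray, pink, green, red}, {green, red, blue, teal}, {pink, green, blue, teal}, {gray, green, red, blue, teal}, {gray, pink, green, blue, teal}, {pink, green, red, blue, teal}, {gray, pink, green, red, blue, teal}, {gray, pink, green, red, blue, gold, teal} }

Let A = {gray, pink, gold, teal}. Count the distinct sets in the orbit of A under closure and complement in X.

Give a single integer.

X∖A={green, red, blue}, int(X∖A)={green, red}, hence cl(A)={gray, pink, blue, gold, teal}
Orbit (k=closure, c=complement):
  1. A     = {gray, pink, gold, teal}
  2. kA    = {gray, pink, blue, gold, teal}
  3. cA    = {green, red, blue}
  4. ckA   = {green, red}
  5. kcA   = {green, red, blue, gold, teal}
  6. kckA  = {green, red, gold}
  7. ckcA  = {gray, pink}
  8. ckckA = {gray, pink, blue, teal}
  9. kckcA = {gray, pink, gold}
  10. ckckcA = {green, red, blue, teal}
(closed under both — stop)

10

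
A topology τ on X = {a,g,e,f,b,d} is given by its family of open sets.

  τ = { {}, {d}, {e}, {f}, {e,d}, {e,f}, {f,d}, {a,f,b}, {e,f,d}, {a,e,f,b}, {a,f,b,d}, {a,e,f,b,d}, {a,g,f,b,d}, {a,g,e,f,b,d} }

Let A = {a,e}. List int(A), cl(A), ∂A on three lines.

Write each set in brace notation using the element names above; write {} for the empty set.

int(A) = {e}
cl(A)  = {a,g,e,b}
∂A     = {a,g,b}

U open, U⊆A: {}, {e}. int(A) = ⋃ = {e}
X∖A={g,f,b,d}, int(X∖A)={f,d}, hence cl(A)={a,g,e,b}
∂A: remove int from cl → {a,g,b}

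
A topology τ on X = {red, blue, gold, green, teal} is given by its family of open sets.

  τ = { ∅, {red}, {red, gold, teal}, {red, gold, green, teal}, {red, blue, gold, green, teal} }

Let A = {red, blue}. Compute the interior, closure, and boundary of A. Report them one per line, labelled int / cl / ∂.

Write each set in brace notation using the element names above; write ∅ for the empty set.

int(A) = {red}
cl(A)  = {red, blue, gold, green, teal}
∂A     = {blue, gold, green, teal}

interior: largest open inside A is {red} (from ∅, {red})
cl via duality: int({gold, green, teal}) = ∅, so X∖∅ = {red, blue, gold, green, teal}
cl∖int = {blue, gold, green, teal}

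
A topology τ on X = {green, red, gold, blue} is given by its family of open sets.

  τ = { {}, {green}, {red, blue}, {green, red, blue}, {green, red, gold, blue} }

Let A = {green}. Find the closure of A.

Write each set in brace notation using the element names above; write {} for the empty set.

X∖A={red, gold, blue}, int(X∖A)={red, blue}, hence cl(A)={green, gold}

{green, gold}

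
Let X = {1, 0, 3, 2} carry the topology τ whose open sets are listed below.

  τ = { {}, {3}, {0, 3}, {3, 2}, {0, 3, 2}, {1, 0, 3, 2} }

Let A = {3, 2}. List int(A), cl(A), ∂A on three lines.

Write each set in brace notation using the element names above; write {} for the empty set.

U open, U⊆A: {}, {3}, {3, 2}. int(A) = ⋃ = {3, 2}
X∖A={1, 0}, int(X∖A)={}, hence cl(A)={1, 0, 3, 2}
∂A: remove int from cl → {1, 0}

int(A) = {3, 2}
cl(A)  = {1, 0, 3, 2}
∂A     = {1, 0}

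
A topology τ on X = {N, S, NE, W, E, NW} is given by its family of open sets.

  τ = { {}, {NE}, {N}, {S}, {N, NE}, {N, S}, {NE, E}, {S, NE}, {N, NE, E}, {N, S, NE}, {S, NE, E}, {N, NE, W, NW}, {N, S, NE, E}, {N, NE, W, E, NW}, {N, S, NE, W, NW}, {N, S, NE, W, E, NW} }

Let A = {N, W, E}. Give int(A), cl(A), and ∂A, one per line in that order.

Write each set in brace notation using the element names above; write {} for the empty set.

interior: largest open inside A is {N} (from {}, {N})
cl via duality: int({S, NE, NW}) = {S, NE}, so X∖{S, NE} = {N, W, E, NW}
cl∖int = {W, E, NW}

int(A) = {N}
cl(A)  = {N, W, E, NW}
∂A     = {W, E, NW}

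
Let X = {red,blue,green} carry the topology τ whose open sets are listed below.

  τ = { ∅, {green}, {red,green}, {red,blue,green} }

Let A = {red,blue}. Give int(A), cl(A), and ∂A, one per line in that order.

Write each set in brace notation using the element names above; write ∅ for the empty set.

open subsets of A: ∅; so int(A) = ∅
closure: X∖int(X∖A) = X∖{green} = {red,blue}
∂A = {red,blue} minus ∅ = {red,blue}

int(A) = ∅
cl(A)  = {red,blue}
∂A     = {red,blue}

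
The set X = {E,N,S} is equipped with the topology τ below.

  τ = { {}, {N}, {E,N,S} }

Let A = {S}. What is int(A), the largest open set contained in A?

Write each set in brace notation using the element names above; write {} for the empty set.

opens ⊆ A: {}; union → int = {}

{}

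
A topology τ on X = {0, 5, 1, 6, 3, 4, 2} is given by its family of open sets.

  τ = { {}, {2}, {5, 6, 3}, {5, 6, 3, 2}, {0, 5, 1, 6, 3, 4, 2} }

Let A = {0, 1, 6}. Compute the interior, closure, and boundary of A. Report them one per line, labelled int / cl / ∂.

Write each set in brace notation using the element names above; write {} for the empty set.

opens ⊆ A: {}; union → int = {}
complement {5, 3, 4, 2}; its interior {2}; cl(A) = X∖{2} = {0, 5, 1, 6, 3, 4}
boundary = {0, 5, 1, 6, 3, 4} ∖ {} = {0, 5, 1, 6, 3, 4}

int(A) = {}
cl(A)  = {0, 5, 1, 6, 3, 4}
∂A     = {0, 5, 1, 6, 3, 4}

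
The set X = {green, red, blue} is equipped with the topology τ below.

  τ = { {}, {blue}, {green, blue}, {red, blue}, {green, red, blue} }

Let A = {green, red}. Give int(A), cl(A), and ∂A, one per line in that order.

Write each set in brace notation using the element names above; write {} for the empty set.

int(A) = {}
cl(A)  = {green, red}
∂A     = {green, red}

interior: largest open inside A is {} (from {})
cl via duality: int({blue}) = {blue}, so X∖{blue} = {green, red}
cl∖int = {green, red}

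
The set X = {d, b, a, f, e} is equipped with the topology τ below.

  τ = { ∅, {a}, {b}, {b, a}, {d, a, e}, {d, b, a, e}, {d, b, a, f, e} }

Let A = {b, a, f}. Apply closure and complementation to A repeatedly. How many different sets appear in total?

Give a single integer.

6

closure: X∖int(X∖A) = X∖∅ = {d, b, a, f, e}
Let k=closure and c=complement:
  1. A     = {b, a, f}
  2. kA    = {d, b, a, f, e}
  3. cA    = {d, e}
  4. ckA   = ∅
  5. kcA   = {d, f, e}
  6. ckcA  = {b, a}
— saturated at 6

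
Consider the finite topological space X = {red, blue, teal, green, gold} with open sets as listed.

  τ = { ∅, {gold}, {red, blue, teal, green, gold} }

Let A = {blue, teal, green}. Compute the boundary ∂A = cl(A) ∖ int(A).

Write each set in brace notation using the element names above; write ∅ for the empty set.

{red, blue, teal, green}

opens ⊆ A: ∅; union → int = ∅
complement {red, gold}; its interior {gold}; cl(A) = X∖{gold} = {red, blue, teal, green}
boundary = {red, blue, teal, green} ∖ ∅ = {red, blue, teal, green}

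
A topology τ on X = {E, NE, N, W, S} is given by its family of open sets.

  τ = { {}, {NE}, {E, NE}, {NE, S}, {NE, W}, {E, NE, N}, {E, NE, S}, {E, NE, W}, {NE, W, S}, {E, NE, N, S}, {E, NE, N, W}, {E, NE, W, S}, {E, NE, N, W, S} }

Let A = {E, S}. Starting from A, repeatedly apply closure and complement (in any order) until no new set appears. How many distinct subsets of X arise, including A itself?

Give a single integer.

closure: X∖int(X∖A) = X∖{NE, W} = {E, N, S}
Let k=closure and c=complement:
  1. A     = {E, S}
  2. kA    = {E, N, S}
  3. cA    = {NE, N, W}
  4. ckA   = {NE, W}
  5. kcA   = {E, NE, N, W, S}
  6. ckcA  = {}
— saturated at 6

6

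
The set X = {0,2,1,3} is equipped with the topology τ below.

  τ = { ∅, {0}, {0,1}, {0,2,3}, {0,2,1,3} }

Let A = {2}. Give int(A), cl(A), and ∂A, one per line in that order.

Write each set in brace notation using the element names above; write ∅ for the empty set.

interior: largest open inside A is ∅ (from ∅)
cl via duality: int({0,1,3}) = {0,1}, so X∖{0,1} = {2,3}
cl∖int = {2,3}

int(A) = ∅
cl(A)  = {2,3}
∂A     = {2,3}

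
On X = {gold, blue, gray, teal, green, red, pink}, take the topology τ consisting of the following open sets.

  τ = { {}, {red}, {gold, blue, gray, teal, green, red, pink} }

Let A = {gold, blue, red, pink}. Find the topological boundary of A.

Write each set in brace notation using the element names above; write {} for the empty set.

{gold, blue, gray, teal, green, pink}

opens ⊆ A: {}, {red}; union → int = {red}
complement {gray, teal, green}; its interior {}; cl(A) = X∖{} = {gold, blue, gray, teal, green, red, pink}
boundary = {gold, blue, gray, teal, green, red, pink} ∖ {red} = {gold, blue, gray, teal, green, pink}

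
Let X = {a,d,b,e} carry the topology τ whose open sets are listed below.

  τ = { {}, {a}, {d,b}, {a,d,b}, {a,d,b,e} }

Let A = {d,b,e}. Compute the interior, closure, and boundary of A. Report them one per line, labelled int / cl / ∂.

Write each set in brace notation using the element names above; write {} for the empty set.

int(A) = {d,b}
cl(A)  = {d,b,e}
∂A     = {e}

open subsets of A: {}, {d,b}; so int(A) = {d,b}
closure: X∖int(X∖A) = X∖{a} = {d,b,e}
∂A = {d,b,e} minus {d,b} = {e}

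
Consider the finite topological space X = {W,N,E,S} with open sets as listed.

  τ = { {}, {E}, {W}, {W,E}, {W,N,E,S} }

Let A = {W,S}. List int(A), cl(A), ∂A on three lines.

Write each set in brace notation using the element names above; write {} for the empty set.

U open, U⊆A: {}, {W}. int(A) = ⋃ = {W}
X∖A={N,E}, int(X∖A)={E}, hence cl(A)={W,N,S}
∂A: remove int from cl → {N,S}

int(A) = {W}
cl(A)  = {W,N,S}
∂A     = {N,S}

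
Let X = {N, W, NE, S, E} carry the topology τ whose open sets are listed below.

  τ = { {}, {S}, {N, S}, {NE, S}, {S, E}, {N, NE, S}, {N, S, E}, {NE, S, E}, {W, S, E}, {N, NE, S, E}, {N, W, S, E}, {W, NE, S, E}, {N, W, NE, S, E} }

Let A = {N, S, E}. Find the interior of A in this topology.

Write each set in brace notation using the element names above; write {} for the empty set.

{N, S, E}

opens ⊆ A: {}, {S}, {N, S}, {S, E}, {N, S, E}; union → int = {N, S, E}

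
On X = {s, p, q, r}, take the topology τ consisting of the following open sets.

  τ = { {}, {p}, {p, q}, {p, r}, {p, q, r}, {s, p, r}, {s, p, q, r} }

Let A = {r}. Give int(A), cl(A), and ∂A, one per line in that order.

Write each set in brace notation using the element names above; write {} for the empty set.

int(A) = {}
cl(A)  = {s, r}
∂A     = {s, r}

open subsets of A: {}; so int(A) = {}
closure: X∖int(X∖A) = X∖{p, q} = {s, r}
∂A = {s, r} minus {} = {s, r}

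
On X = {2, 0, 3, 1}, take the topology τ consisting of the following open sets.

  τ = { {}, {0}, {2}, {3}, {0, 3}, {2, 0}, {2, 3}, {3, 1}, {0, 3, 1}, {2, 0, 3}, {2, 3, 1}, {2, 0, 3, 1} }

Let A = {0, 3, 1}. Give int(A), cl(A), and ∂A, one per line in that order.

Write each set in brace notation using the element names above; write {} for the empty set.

interior: largest open inside A is {0, 3, 1} (from {}, {0}, {3}, {0, 3}, {3, 1}, {0, 3, 1})
cl via duality: int({2}) = {2}, so X∖{2} = {0, 3, 1}
cl∖int = {}

int(A) = {0, 3, 1}
cl(A)  = {0, 3, 1}
∂A     = {}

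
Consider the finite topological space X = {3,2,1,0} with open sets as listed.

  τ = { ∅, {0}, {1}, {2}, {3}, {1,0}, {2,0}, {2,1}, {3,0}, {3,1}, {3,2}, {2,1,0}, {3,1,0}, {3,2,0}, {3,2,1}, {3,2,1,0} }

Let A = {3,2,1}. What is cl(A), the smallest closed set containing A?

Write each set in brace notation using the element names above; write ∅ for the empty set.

{3,2,1}

X∖A={0}, int(X∖A)={0}, hence cl(A)={3,2,1}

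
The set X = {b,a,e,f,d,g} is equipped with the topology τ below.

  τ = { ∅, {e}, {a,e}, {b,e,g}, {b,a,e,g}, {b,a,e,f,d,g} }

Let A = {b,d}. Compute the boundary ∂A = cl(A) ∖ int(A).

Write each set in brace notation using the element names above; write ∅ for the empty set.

interior: largest open inside A is ∅ (from ∅)
cl via duality: int({a,e,f,g}) = {a,e}, so X∖{a,e} = {b,f,d,g}
cl∖int = {b,f,d,g}

{b,f,d,g}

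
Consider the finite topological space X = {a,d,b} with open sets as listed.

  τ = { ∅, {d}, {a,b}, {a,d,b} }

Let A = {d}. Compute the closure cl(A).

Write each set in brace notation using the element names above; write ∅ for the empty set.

closure: X∖int(X∖A) = X∖{a,b} = {d}

{d}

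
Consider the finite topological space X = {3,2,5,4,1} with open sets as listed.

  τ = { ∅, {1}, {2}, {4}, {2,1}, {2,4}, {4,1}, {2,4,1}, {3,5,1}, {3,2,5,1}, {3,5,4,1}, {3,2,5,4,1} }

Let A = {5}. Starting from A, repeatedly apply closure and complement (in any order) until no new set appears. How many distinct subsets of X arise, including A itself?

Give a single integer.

closure: X∖int(X∖A) = X∖{2,4,1} = {3,5}
Let k=closure and c=complement:
  1. A     = {5}
  2. kA    = {3,5}
  3. cA    = {3,2,4,1}
  4. ckA   = {2,4,1}
  5. kcA   = {3,2,5,4,1}
  6. ckcA  = ∅
— saturated at 6

6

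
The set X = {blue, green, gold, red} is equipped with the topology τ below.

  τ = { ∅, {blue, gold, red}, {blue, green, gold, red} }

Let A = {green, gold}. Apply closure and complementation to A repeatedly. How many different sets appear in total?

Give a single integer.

4

closure: X∖int(X∖A) = X∖∅ = {blue, green, gold, red}
Let k=closure and c=complement:
  1. A     = {green, gold}
  2. kA    = {blue, green, gold, red}
  3. cA    = {blue, red}
  4. ckA   = ∅
— saturated at 4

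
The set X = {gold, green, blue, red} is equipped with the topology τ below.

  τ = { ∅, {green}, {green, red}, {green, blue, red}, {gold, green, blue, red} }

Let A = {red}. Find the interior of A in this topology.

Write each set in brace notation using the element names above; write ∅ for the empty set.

interior: largest open inside A is ∅ (from ∅)

∅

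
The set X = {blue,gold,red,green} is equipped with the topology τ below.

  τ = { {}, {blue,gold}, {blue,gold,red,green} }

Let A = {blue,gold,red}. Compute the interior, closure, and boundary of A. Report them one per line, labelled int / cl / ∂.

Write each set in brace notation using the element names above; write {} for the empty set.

open subsets of A: {}, {blue,gold}; so int(A) = {blue,gold}
closure: X∖int(X∖A) = X∖{} = {blue,gold,red,green}
∂A = {blue,gold,red,green} minus {blue,gold} = {red,green}

int(A) = {blue,gold}
cl(A)  = {blue,gold,red,green}
∂A     = {red,green}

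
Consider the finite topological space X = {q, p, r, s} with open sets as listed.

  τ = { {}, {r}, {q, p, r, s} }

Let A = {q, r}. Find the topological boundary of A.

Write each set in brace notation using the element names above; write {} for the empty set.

open subsets of A: {}, {r}; so int(A) = {r}
closure: X∖int(X∖A) = X∖{} = {q, p, r, s}
∂A = {q, p, r, s} minus {r} = {q, p, s}

{q, p, s}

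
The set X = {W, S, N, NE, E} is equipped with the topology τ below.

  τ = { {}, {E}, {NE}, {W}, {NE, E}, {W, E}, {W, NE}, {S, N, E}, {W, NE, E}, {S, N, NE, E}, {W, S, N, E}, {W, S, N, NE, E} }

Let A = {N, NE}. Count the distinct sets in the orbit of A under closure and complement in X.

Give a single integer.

X∖A={W, S, E}, int(X∖A)={W, E}, hence cl(A)={S, N, NE}
Orbit (k=closure, c=complement):
  1. A     = {N, NE}
  2. kA    = {S, N, NE}
  3. cA    = {W, S, E}
  4. ckA   = {W, E}
  5. kcA   = {W, S, N, E}
  6. ckcA  = {NE}
(closed under both — stop)

6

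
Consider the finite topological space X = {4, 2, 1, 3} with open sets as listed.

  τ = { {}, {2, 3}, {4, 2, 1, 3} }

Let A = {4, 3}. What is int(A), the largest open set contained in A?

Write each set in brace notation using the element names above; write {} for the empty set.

{}

interior: largest open inside A is {} (from {})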